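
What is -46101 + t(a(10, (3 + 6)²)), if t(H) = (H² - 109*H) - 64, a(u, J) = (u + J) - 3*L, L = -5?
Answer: -46483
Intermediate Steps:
a(u, J) = 15 + J + u (a(u, J) = (u + J) - 3*(-5) = (J + u) + 15 = 15 + J + u)
t(H) = -64 + H² - 109*H
-46101 + t(a(10, (3 + 6)²)) = -46101 + (-64 + (15 + (3 + 6)² + 10)² - 109*(15 + (3 + 6)² + 10)) = -46101 + (-64 + (15 + 9² + 10)² - 109*(15 + 9² + 10)) = -46101 + (-64 + (15 + 81 + 10)² - 109*(15 + 81 + 10)) = -46101 + (-64 + 106² - 109*106) = -46101 + (-64 + 11236 - 11554) = -46101 - 382 = -46483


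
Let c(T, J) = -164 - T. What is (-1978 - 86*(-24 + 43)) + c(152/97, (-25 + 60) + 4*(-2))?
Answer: -366424/97 ≈ -3777.6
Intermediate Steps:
(-1978 - 86*(-24 + 43)) + c(152/97, (-25 + 60) + 4*(-2)) = (-1978 - 86*(-24 + 43)) + (-164 - 152/97) = (-1978 - 86*19) + (-164 - 152/97) = (-1978 - 1634) + (-164 - 1*152/97) = -3612 + (-164 - 152/97) = -3612 - 16060/97 = -366424/97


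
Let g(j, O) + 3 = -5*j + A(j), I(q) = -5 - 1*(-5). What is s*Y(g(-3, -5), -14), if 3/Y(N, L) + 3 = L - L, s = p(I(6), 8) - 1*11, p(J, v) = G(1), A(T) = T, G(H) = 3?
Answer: 8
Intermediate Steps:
I(q) = 0 (I(q) = -5 + 5 = 0)
p(J, v) = 3
s = -8 (s = 3 - 1*11 = 3 - 11 = -8)
g(j, O) = -3 - 4*j (g(j, O) = -3 + (-5*j + j) = -3 - 4*j)
Y(N, L) = -1 (Y(N, L) = 3/(-3 + (L - L)) = 3/(-3 + 0) = 3/(-3) = 3*(-⅓) = -1)
s*Y(g(-3, -5), -14) = -8*(-1) = 8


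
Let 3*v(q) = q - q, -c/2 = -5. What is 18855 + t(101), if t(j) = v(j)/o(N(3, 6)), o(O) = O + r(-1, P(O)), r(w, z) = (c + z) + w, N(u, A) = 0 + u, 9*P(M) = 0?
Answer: 18855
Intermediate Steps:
c = 10 (c = -2*(-5) = 10)
P(M) = 0 (P(M) = (1/9)*0 = 0)
N(u, A) = u
r(w, z) = 10 + w + z (r(w, z) = (10 + z) + w = 10 + w + z)
v(q) = 0 (v(q) = (q - q)/3 = (1/3)*0 = 0)
o(O) = 9 + O (o(O) = O + (10 - 1 + 0) = O + 9 = 9 + O)
t(j) = 0 (t(j) = 0/(9 + 3) = 0/12 = 0*(1/12) = 0)
18855 + t(101) = 18855 + 0 = 18855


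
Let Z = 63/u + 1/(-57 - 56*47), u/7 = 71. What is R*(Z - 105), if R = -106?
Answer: 4191852362/377081 ≈ 11117.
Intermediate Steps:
u = 497 (u = 7*71 = 497)
Z = 47728/377081 (Z = 63/497 + 1/(-57 - 56*47) = 63*(1/497) + (1/47)/(-113) = 9/71 - 1/113*1/47 = 9/71 - 1/5311 = 47728/377081 ≈ 0.12657)
R*(Z - 105) = -106*(47728/377081 - 105) = -106*(-39545777/377081) = 4191852362/377081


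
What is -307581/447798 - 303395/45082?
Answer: -12477170071/1682302453 ≈ -7.4167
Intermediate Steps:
-307581/447798 - 303395/45082 = -307581*1/447798 - 303395*1/45082 = -102527/149266 - 303395/45082 = -12477170071/1682302453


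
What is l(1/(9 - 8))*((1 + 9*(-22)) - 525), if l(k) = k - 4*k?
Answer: 2166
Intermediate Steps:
l(k) = -3*k
l(1/(9 - 8))*((1 + 9*(-22)) - 525) = (-3/(9 - 8))*((1 + 9*(-22)) - 525) = (-3/1)*((1 - 198) - 525) = (-3*1)*(-197 - 525) = -3*(-722) = 2166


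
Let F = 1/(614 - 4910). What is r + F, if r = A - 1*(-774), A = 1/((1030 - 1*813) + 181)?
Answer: 661697645/854904 ≈ 774.00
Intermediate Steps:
A = 1/398 (A = 1/((1030 - 813) + 181) = 1/(217 + 181) = 1/398 ≈ 0.0025126)
F = -1/4296 (F = 1/(-4296) = -1/4296 ≈ -0.00023277)
r = 308053/398 (r = 1/398 - 1*(-774) = 1/398 + 774 = 308053/398 ≈ 774.00)
r + F = 308053/398 - 1/4296 = 661697645/854904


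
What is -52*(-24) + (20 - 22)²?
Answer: 1252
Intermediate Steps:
-52*(-24) + (20 - 22)² = 1248 + (-2)² = 1248 + 4 = 1252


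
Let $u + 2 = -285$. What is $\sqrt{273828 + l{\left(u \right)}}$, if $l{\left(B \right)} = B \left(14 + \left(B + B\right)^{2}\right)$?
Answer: $i \sqrt{94289802} \approx 9710.3 i$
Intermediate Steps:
$u = -287$ ($u = -2 - 285 = -287$)
$l{\left(B \right)} = B \left(14 + 4 B^{2}\right)$ ($l{\left(B \right)} = B \left(14 + \left(2 B\right)^{2}\right) = B \left(14 + 4 B^{2}\right)$)
$\sqrt{273828 + l{\left(u \right)}} = \sqrt{273828 + \left(4 \left(-287\right)^{3} + 14 \left(-287\right)\right)} = \sqrt{273828 + \left(4 \left(-23639903\right) - 4018\right)} = \sqrt{273828 - 94563630} = \sqrt{-94289802} = i \sqrt{94289802}$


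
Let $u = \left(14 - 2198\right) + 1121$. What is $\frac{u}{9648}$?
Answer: $- \frac{1063}{9648} \approx -0.11018$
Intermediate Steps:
$u = -1063$ ($u = -2184 + 1121 = -1063$)
$\frac{u}{9648} = - \frac{1063}{9648}$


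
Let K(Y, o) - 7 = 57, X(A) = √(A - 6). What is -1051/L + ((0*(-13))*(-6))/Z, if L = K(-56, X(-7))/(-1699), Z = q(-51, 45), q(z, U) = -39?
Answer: 1785649/64 ≈ 27901.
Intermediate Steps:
X(A) = √(-6 + A)
Z = -39
K(Y, o) = 64 (K(Y, o) = 7 + 57 = 64)
L = -64/1699 (L = 64/(-1699) = 64*(-1/1699) = -64/1699 ≈ -0.037669)
-1051/L + ((0*(-13))*(-6))/Z = -1051/(-64/1699) + ((0*(-13))*(-6))/(-39) = -1051*(-1699/64) + (0*(-6))*(-1/39) = 1785649/64 + 0*(-1/39) = 1785649/64 + 0 = 1785649/64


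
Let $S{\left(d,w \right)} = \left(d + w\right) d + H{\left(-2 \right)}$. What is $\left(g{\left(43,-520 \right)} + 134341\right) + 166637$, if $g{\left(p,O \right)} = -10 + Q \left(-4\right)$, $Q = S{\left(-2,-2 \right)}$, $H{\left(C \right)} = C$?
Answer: $300944$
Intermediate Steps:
$S{\left(d,w \right)} = -2 + d \left(d + w\right)$ ($S{\left(d,w \right)} = \left(d + w\right) d - 2 = d \left(d + w\right) - 2 = -2 + d \left(d + w\right)$)
$Q = 6$ ($Q = -2 + \left(-2\right)^{2} - -4 = -2 + 4 + 4 = 6$)
$g{\left(p,O \right)} = -34$ ($g{\left(p,O \right)} = -10 + 6 \left(-4\right) = -10 - 24 = -34$)
$\left(g{\left(43,-520 \right)} + 134341\right) + 166637 = \left(-34 + 134341\right) + 166637 = 134307 + 166637 = 300944$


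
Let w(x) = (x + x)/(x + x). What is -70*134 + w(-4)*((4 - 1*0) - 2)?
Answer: -9378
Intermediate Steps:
w(x) = 1 (w(x) = (2*x)/((2*x)) = (2*x)*(1/(2*x)) = 1)
-70*134 + w(-4)*((4 - 1*0) - 2) = -70*134 + 1*((4 - 1*0) - 2) = -9380 + 1*((4 + 0) - 2) = -9380 + 1*(4 - 2) = -9380 + 1*2 = -9380 + 2 = -9378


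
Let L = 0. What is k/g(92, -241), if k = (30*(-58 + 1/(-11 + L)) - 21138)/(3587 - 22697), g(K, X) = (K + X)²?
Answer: 41948/777812035 ≈ 5.3931e-5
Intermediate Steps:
k = 41948/35035 (k = (30*(-58 + 1/(-11 + 0)) - 21138)/(3587 - 22697) = (30*(-58 + 1/(-11)) - 21138)/(-19110) = (30*(-58 - 1/11) - 21138)*(-1/19110) = (30*(-639/11) - 21138)*(-1/19110) = (-19170/11 - 21138)*(-1/19110) = -251688/11*(-1/19110) = 41948/35035 ≈ 1.1973)
k/g(92, -241) = 41948/(35035*((92 - 241)²)) = 41948/(35035*((-149)²)) = (41948/35035)/22201 = (41948/35035)*(1/22201) = 41948/777812035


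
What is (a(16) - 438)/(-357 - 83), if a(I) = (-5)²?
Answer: 413/440 ≈ 0.93864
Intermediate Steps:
a(I) = 25
(a(16) - 438)/(-357 - 83) = (25 - 438)/(-357 - 83) = -413/(-440) = -413*(-1/440) = 413/440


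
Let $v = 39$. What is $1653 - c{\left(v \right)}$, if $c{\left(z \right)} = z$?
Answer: $1614$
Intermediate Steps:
$1653 - c{\left(v \right)} = 1653 - 39 = 1614$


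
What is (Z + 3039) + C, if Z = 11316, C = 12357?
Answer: 26712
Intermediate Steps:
(Z + 3039) + C = (11316 + 3039) + 12357 = 14355 + 12357 = 26712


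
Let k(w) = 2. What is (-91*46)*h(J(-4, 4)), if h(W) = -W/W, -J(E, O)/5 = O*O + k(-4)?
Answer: 4186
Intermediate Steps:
J(E, O) = -10 - 5*O² (J(E, O) = -5*(O*O + 2) = -5*(O² + 2) = -5*(2 + O²) = -10 - 5*O²)
h(W) = -1 (h(W) = -1*1 = -1)
(-91*46)*h(J(-4, 4)) = -91*46*(-1) = -4186*(-1) = 4186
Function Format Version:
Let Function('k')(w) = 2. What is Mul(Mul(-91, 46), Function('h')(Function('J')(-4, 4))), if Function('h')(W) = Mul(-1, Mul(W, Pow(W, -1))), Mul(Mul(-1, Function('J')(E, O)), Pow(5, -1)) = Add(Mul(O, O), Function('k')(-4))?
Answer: 4186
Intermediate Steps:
Function('J')(E, O) = Add(-10, Mul(-5, Pow(O, 2))) (Function('J')(E, O) = Mul(-5, Add(Mul(O, O), 2)) = Mul(-5, Add(Pow(O, 2), 2)) = Mul(-5, Add(2, Pow(O, 2))) = Add(-10, Mul(-5, Pow(O, 2))))
Function('h')(W) = -1 (Function('h')(W) = Mul(-1, 1) = -1)
Mul(Mul(-91, 46), Function('h')(Function('J')(-4, 4))) = Mul(Mul(-91, 46), -1) = Mul(-4186, -1) = 4186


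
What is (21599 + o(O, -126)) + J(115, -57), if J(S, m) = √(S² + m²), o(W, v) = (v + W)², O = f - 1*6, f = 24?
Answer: 33263 + √16474 ≈ 33391.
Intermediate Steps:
O = 18 (O = 24 - 1*6 = 24 - 6 = 18)
o(W, v) = (W + v)²
(21599 + o(O, -126)) + J(115, -57) = (21599 + (18 - 126)²) + √(115² + (-57)²) = (21599 + (-108)²) + √(13225 + 3249) = (21599 + 11664) + √16474 = 33263 + √16474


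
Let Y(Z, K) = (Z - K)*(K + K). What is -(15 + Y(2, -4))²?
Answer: -1089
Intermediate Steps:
Y(Z, K) = 2*K*(Z - K) (Y(Z, K) = (Z - K)*(2*K) = 2*K*(Z - K))
-(15 + Y(2, -4))² = -(15 + 2*(-4)*(2 - 1*(-4)))² = -(15 + 2*(-4)*(2 + 4))² = -(15 + 2*(-4)*6)² = -(15 - 48)² = -1*(-33)² = -1*1089 = -1089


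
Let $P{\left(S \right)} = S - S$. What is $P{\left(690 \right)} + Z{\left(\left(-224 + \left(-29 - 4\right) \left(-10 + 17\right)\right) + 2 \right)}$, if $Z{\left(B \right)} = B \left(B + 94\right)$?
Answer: $162627$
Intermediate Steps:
$Z{\left(B \right)} = B \left(94 + B\right)$
$P{\left(S \right)} = 0$
$P{\left(690 \right)} + Z{\left(\left(-224 + \left(-29 - 4\right) \left(-10 + 17\right)\right) + 2 \right)} = 0 + \left(\left(-224 + \left(-29 - 4\right) \left(-10 + 17\right)\right) + 2\right) \left(94 + \left(\left(-224 + \left(-29 - 4\right) \left(-10 + 17\right)\right) + 2\right)\right) = 0 + \left(\left(-224 - 231\right) + 2\right) \left(94 + \left(\left(-224 - 231\right) + 2\right)\right) = 0 + \left(-455 + 2\right) \left(94 + \left(-455 + 2\right)\right) = 0 - 453 \left(94 - 453\right) = 0 - -162627 = 0 + 162627 = 162627$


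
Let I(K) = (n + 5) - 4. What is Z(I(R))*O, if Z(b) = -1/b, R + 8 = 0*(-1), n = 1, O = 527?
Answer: -527/2 ≈ -263.50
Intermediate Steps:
R = -8 (R = -8 + 0*(-1) = -8 + 0 = -8)
I(K) = 2 (I(K) = (1 + 5) - 4 = 6 - 4 = 2)
Z(I(R))*O = -1/2*527 = -1*½*527 = -½*527 = -527/2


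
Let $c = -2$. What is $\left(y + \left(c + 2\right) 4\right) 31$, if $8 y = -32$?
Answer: $-124$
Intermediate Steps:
$y = -4$ ($y = \frac{1}{8} \left(-32\right) = -4$)
$\left(y + \left(c + 2\right) 4\right) 31 = \left(-4 + \left(-2 + 2\right) 4\right) 31 = \left(-4 + 0 \cdot 4\right) 31 = \left(-4 + 0\right) 31 = \left(-4\right) 31 = -124$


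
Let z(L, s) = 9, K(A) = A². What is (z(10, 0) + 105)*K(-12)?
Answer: 16416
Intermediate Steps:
(z(10, 0) + 105)*K(-12) = (9 + 105)*(-12)² = 114*144 = 16416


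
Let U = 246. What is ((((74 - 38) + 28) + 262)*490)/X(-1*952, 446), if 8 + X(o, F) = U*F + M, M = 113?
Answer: 159740/109821 ≈ 1.4545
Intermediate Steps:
X(o, F) = 105 + 246*F (X(o, F) = -8 + (246*F + 113) = -8 + (113 + 246*F) = 105 + 246*F)
((((74 - 38) + 28) + 262)*490)/X(-1*952, 446) = ((((74 - 38) + 28) + 262)*490)/(105 + 246*446) = (((36 + 28) + 262)*490)/(105 + 109716) = ((64 + 262)*490)/109821 = (326*490)*(1/109821) = 159740*(1/109821) = 159740/109821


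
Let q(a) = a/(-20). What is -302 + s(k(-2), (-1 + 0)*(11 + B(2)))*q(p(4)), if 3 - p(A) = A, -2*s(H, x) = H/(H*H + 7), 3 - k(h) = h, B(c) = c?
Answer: -77313/256 ≈ -302.00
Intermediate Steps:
k(h) = 3 - h
s(H, x) = -H/(2*(7 + H²)) (s(H, x) = -H/(2*(H*H + 7)) = -H/(2*(H² + 7)) = -H/(2*(7 + H²)))
p(A) = 3 - A
q(a) = -a/20 (q(a) = a*(-1/20) = -a/20)
-302 + s(k(-2), (-1 + 0)*(11 + B(2)))*q(p(4)) = -302 + (-(3 - 1*(-2))/(14 + 2*(3 - 1*(-2))²))*(-(3 - 1*4)/20) = -302 + (-(3 + 2)/(14 + 2*(3 + 2)²))*(-(3 - 4)/20) = -302 + (-1*5/(14 + 2*5²))*(-1/20*(-1)) = -302 - 1*5/(14 + 2*25)*(1/20) = -302 - 1*5/(14 + 50)*(1/20) = -302 - 1*5/64*(1/20) = -302 - 1*5*1/64*(1/20) = -302 - 5/64*1/20 = -302 - 1/256 = -77313/256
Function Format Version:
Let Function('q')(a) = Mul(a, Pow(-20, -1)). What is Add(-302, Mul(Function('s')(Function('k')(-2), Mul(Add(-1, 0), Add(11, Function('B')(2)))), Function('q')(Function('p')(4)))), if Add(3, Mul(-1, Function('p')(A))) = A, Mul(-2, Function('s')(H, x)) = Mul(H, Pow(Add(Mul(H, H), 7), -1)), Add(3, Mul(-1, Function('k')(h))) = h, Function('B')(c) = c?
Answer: Rational(-77313, 256) ≈ -302.00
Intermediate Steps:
Function('k')(h) = Add(3, Mul(-1, h))
Function('s')(H, x) = Mul(Rational(-1, 2), H, Pow(Add(7, Pow(H, 2)), -1)) (Function('s')(H, x) = Mul(Rational(-1, 2), Mul(H, Pow(Add(Mul(H, H), 7), -1))) = Mul(Rational(-1, 2), Mul(H, Pow(Add(Pow(H, 2), 7), -1))) = Mul(Rational(-1, 2), Mul(H, Pow(Add(7, Pow(H, 2)), -1))) = Mul(Rational(-1, 2), H, Pow(Add(7, Pow(H, 2)), -1)))
Function('p')(A) = Add(3, Mul(-1, A))
Function('q')(a) = Mul(Rational(-1, 20), a) (Function('q')(a) = Mul(a, Rational(-1, 20)) = Mul(Rational(-1, 20), a))
Add(-302, Mul(Function('s')(Function('k')(-2), Mul(Add(-1, 0), Add(11, Function('B')(2)))), Function('q')(Function('p')(4)))) = Add(-302, Mul(Mul(-1, Add(3, Mul(-1, -2)), Pow(Add(14, Mul(2, Pow(Add(3, Mul(-1, -2)), 2))), -1)), Mul(Rational(-1, 20), Add(3, Mul(-1, 4))))) = Add(-302, Mul(Mul(-1, Add(3, 2), Pow(Add(14, Mul(2, Pow(Add(3, 2), 2))), -1)), Mul(Rational(-1, 20), Add(3, -4)))) = Add(-302, Mul(Mul(-1, 5, Pow(Add(14, Mul(2, Pow(5, 2))), -1)), Mul(Rational(-1, 20), -1))) = Add(-302, Mul(Mul(-1, 5, Pow(Add(14, Mul(2, 25)), -1)), Rational(1, 20))) = Add(-302, Mul(Mul(-1, 5, Pow(Add(14, 50), -1)), Rational(1, 20))) = Add(-302, Mul(Mul(-1, 5, Pow(64, -1)), Rational(1, 20))) = Add(-302, Mul(Mul(-1, 5, Rational(1, 64)), Rational(1, 20))) = Add(-302, Mul(Rational(-5, 64), Rational(1, 20))) = Add(-302, Rational(-1, 256)) = Rational(-77313, 256)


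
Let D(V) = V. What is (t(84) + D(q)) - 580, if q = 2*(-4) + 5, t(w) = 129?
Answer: -454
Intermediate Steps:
q = -3 (q = -8 + 5 = -3)
(t(84) + D(q)) - 580 = (129 - 3) - 580 = 126 - 580 = -454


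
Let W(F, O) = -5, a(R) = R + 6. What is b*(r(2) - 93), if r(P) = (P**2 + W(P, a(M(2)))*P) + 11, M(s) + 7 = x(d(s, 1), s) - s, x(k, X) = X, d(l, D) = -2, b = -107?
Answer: 9416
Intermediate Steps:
M(s) = -7 (M(s) = -7 + (s - s) = -7 + 0 = -7)
a(R) = 6 + R
r(P) = 11 + P**2 - 5*P (r(P) = (P**2 - 5*P) + 11 = 11 + P**2 - 5*P)
b*(r(2) - 93) = -107*((11 + 2**2 - 5*2) - 93) = -107*((11 + 4 - 10) - 93) = -107*(5 - 93) = -107*(-88) = 9416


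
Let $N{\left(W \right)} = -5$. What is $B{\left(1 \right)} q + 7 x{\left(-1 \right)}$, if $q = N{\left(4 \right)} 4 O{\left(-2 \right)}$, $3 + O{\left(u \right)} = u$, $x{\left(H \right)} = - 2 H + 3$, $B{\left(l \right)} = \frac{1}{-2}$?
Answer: $-15$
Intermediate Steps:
$B{\left(l \right)} = - \frac{1}{2}$
$x{\left(H \right)} = 3 - 2 H$
$O{\left(u \right)} = -3 + u$
$q = 100$ ($q = \left(-5\right) 4 \left(-3 - 2\right) = \left(-20\right) \left(-5\right) = 100$)
$B{\left(1 \right)} q + 7 x{\left(-1 \right)} = \left(- \frac{1}{2}\right) 100 + 7 \left(3 - -2\right) = -50 + 7 \left(3 + 2\right) = -50 + 7 \cdot 5 = -50 + 35 = -15$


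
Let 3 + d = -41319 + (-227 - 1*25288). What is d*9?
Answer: -601533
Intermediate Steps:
d = -66837 (d = -3 + (-41319 + (-227 - 1*25288)) = -3 + (-41319 + (-227 - 25288)) = -3 + (-41319 - 25515) = -3 - 66834 = -66837)
d*9 = -66837*9 = -601533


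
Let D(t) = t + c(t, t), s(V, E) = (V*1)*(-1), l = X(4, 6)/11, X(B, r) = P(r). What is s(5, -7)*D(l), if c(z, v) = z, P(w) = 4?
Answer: -40/11 ≈ -3.6364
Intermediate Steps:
X(B, r) = 4
l = 4/11 ≈ 0.36364
s(V, E) = -V (s(V, E) = V*(-1) = -V)
D(t) = 2*t (D(t) = t + t = 2*t)
s(5, -7)*D(l) = (-1*5)*(2*(4/11)) = -5*8/11 = -40/11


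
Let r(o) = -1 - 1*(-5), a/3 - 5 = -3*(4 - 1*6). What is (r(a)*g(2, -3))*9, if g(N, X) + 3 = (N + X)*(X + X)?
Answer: 108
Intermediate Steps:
a = 33 (a = 15 + 3*(-3*(4 - 1*6)) = 15 + 3*(-3*(4 - 6)) = 15 + 3*(-3*(-2)) = 15 + 3*6 = 15 + 18 = 33)
r(o) = 4 (r(o) = -1 + 5 = 4)
g(N, X) = -3 + 2*X*(N + X) (g(N, X) = -3 + (N + X)*(X + X) = -3 + (N + X)*(2*X) = -3 + 2*X*(N + X))
(r(a)*g(2, -3))*9 = (4*(-3 + 2*(-3)² + 2*2*(-3)))*9 = (4*(-3 + 2*9 - 12))*9 = (4*(-3 + 18 - 12))*9 = (4*3)*9 = 12*9 = 108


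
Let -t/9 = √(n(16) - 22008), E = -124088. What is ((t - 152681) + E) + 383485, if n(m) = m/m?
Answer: 106716 - 9*I*√22007 ≈ 1.0672e+5 - 1335.1*I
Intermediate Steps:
n(m) = 1
t = -9*I*√22007 (t = -9*√(1 - 22008) = -9*I*√22007 ≈ -1335.1*I)
((t - 152681) + E) + 383485 = ((-9*I*√22007 - 152681) - 124088) + 383485 = ((-152681 - 9*I*√22007) - 124088) + 383485 = (-276769 - 9*I*√22007) + 383485 = 106716 - 9*I*√22007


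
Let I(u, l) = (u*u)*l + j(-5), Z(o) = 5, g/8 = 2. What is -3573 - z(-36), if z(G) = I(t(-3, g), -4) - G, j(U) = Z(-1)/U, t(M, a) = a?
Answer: -2584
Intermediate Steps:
g = 16 (g = 8*2 = 16)
j(U) = 5/U
I(u, l) = -1 + l*u² (I(u, l) = (u*u)*l + 5/(-5) = u²*l + 5*(-⅕) = l*u² - 1 = -1 + l*u²)
z(G) = -1025 - G (z(G) = (-1 - 4*16²) - G = (-1 - 4*256) - G = (-1 - 1024) - G = -1025 - G)
-3573 - z(-36) = -3573 - (-1025 - 1*(-36)) = -3573 - (-1025 + 36) = -3573 - 1*(-989) = -3573 + 989 = -2584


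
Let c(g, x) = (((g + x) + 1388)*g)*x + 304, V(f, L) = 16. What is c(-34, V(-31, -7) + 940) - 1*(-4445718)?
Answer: -70638218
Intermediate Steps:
c(g, x) = 304 + g*x*(1388 + g + x) (c(g, x) = ((1388 + g + x)*g)*x + 304 = (g*(1388 + g + x))*x + 304 = g*x*(1388 + g + x) + 304 = 304 + g*x*(1388 + g + x))
c(-34, V(-31, -7) + 940) - 1*(-4445718) = (304 - 34*(16 + 940)**2 + (16 + 940)*(-34)**2 + 1388*(-34)*(16 + 940)) - 1*(-4445718) = (304 - 34*956**2 + 956*1156 + 1388*(-34)*956) + 4445718 = (304 - 34*913936 + 1105136 - 45115552) + 4445718 = (304 - 31073824 + 1105136 - 45115552) + 4445718 = -75083936 + 4445718 = -70638218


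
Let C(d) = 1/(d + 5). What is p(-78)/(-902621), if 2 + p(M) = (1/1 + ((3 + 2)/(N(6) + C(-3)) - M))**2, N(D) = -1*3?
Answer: -5927/902621 ≈ -0.0065664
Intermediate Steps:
C(d) = 1/(5 + d)
N(D) = -3
p(M) = -2 + (-1 - M)**2 (p(M) = -2 + (1/1 + ((3 + 2)/(-3 + 1/(5 - 3)) - M))**2 = -2 + (1 + (5/(-3 + 1/2) - M))**2 = -2 + (1 + (5/(-5/2) - M))**2 = -2 + (1 + (5*(-2/5) - M))**2 = -2 + (1 + (-2 - M))**2 = -2 + (-1 - M)**2)
p(-78)/(-902621) = (-2 + (1 - 78)**2)/(-902621) = (-2 + (-77)**2)*(-1/902621) = (-2 + 5929)*(-1/902621) = 5927*(-1/902621) = -5927/902621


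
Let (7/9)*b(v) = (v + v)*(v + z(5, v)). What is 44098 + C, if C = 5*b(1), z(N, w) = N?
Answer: 309226/7 ≈ 44175.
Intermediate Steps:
b(v) = 18*v*(5 + v)/7 (b(v) = 9*((v + v)*(v + 5))/7 = 9*((2*v)*(5 + v))/7 = 9*(2*v*(5 + v))/7 = 18*v*(5 + v)/7)
C = 540/7 (C = 5*((18/7)*1*(5 + 1)) = 5*((18/7)*1*6) = 5*(108/7) = 540/7 ≈ 77.143)
44098 + C = 44098 + 540/7 = 309226/7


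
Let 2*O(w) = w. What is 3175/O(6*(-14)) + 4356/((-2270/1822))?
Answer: -170272897/47670 ≈ -3571.9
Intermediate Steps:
O(w) = w/2
3175/O(6*(-14)) + 4356/((-2270/1822)) = 3175/(((6*(-14))/2)) + 4356/((-2270/1822)) = 3175/(((1/2)*(-84))) + 4356/((-2270*1/1822)) = 3175/(-42) + 4356/(-1135/911) = 3175*(-1/42) + 4356*(-911/1135) = -3175/42 - 3968316/1135 = -170272897/47670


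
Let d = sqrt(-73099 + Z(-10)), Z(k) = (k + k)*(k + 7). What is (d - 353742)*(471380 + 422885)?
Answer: -316339089630 + 894265*I*sqrt(73039) ≈ -3.1634e+11 + 2.4168e+8*I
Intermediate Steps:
Z(k) = 2*k*(7 + k) (Z(k) = (2*k)*(7 + k) = 2*k*(7 + k))
d = I*sqrt(73039) (d = sqrt(-73099 + 2*(-10)*(7 - 10)) = sqrt(-73099 + 2*(-10)*(-3)) = sqrt(-73099 + 60) = sqrt(-73039) = I*sqrt(73039) ≈ 270.26*I)
(d - 353742)*(471380 + 422885) = (I*sqrt(73039) - 353742)*(471380 + 422885) = (-353742 + I*sqrt(73039))*894265 = -316339089630 + 894265*I*sqrt(73039)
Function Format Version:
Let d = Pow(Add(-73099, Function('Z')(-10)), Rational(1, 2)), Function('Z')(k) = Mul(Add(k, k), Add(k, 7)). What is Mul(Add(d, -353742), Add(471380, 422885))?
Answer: Add(-316339089630, Mul(894265, I, Pow(73039, Rational(1, 2)))) ≈ Add(-3.1634e+11, Mul(2.4168e+8, I))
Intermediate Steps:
Function('Z')(k) = Mul(2, k, Add(7, k)) (Function('Z')(k) = Mul(Mul(2, k), Add(7, k)) = Mul(2, k, Add(7, k)))
d = Mul(I, Pow(73039, Rational(1, 2))) (d = Pow(Add(-73099, Mul(2, -10, Add(7, -10))), Rational(1, 2)) = Pow(Add(-73099, Mul(2, -10, -3)), Rational(1, 2)) = Pow(Add(-73099, 60), Rational(1, 2)) = Pow(-73039, Rational(1, 2)) = Mul(I, Pow(73039, Rational(1, 2))) ≈ Mul(270.26, I))
Mul(Add(d, -353742), Add(471380, 422885)) = Mul(Add(Mul(I, Pow(73039, Rational(1, 2))), -353742), Add(471380, 422885)) = Mul(Add(-353742, Mul(I, Pow(73039, Rational(1, 2)))), 894265) = Add(-316339089630, Mul(894265, I, Pow(73039, Rational(1, 2))))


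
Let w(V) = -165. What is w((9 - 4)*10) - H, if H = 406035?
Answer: -406200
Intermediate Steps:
w((9 - 4)*10) - H = -165 - 1*406035 = -165 - 406035 = -406200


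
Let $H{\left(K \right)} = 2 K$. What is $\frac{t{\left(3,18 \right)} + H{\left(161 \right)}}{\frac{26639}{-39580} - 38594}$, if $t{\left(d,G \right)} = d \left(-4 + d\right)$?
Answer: $- \frac{12626020}{1527577159} \approx -0.0082654$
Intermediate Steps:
$\frac{t{\left(3,18 \right)} + H{\left(161 \right)}}{\frac{26639}{-39580} - 38594} = \frac{3 \left(-4 + 3\right) + 2 \cdot 161}{\frac{26639}{-39580} - 38594} = \frac{3 \left(-1\right) + 322}{26639 \left(- \frac{1}{39580}\right) - 38594} = \frac{-3 + 322}{- \frac{26639}{39580} - 38594} = \frac{319}{- \frac{1527577159}{39580}} = 319 \left(- \frac{39580}{1527577159}\right) = - \frac{12626020}{1527577159}$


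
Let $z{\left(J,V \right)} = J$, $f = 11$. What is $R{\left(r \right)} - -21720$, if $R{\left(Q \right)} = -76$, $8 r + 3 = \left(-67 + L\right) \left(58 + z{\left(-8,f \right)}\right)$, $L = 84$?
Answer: $21644$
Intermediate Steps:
$r = \frac{847}{8}$ ($r = - \frac{3}{8} + \frac{\left(-67 + 84\right) \left(58 - 8\right)}{8} = - \frac{3}{8} + \frac{17 \cdot 50}{8} = - \frac{3}{8} + \frac{1}{8} \cdot 850 = - \frac{3}{8} + \frac{425}{4} = \frac{847}{8} \approx 105.88$)
$R{\left(r \right)} - -21720 = -76 - -21720 = -76 + 21720 = 21644$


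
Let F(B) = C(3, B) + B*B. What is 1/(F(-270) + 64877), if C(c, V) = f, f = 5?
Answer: 1/137782 ≈ 7.2578e-6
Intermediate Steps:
C(c, V) = 5
F(B) = 5 + B² (F(B) = 5 + B*B = 5 + B²)
1/(F(-270) + 64877) = 1/((5 + (-270)²) + 64877) = 1/((5 + 72900) + 64877) = 1/(72905 + 64877) = 1/137782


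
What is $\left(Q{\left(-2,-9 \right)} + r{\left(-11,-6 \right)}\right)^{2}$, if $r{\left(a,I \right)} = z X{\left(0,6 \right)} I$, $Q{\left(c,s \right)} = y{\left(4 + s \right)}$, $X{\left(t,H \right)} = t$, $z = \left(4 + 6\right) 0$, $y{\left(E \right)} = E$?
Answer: $25$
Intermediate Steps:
$z = 0$ ($z = 10 \cdot 0 = 0$)
$Q{\left(c,s \right)} = 4 + s$
$r{\left(a,I \right)} = 0$ ($r{\left(a,I \right)} = 0 \cdot 0 I = 0 I = 0$)
$\left(Q{\left(-2,-9 \right)} + r{\left(-11,-6 \right)}\right)^{2} = \left(\left(4 - 9\right) + 0\right)^{2} = \left(-5 + 0\right)^{2} = \left(-5\right)^{2} = 25$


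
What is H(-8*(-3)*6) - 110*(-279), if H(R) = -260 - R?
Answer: 30286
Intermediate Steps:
H(-8*(-3)*6) - 110*(-279) = (-260 - (-8*(-3))*6) - 110*(-279) = (-260 - 24*6) - 1*(-30690) = (-260 - 1*144) + 30690 = (-260 - 144) + 30690 = -404 + 30690 = 30286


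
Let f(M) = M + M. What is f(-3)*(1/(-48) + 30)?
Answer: -1439/8 ≈ -179.88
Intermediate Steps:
f(M) = 2*M
f(-3)*(1/(-48) + 30) = (2*(-3))*(1/(-48) + 30) = -6*(-1/48 + 30) = -6*1439/48 = -1439/8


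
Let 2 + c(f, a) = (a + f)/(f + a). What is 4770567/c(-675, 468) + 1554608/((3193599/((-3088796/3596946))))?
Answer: -27400238532565919393/5743601574327 ≈ -4.7706e+6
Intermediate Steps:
c(f, a) = -1 (c(f, a) = -2 + (a + f)/(f + a) = -2 + (a + f)/(a + f) = -2 + 1 = -1)
4770567/c(-675, 468) + 1554608/((3193599/((-3088796/3596946)))) = 4770567/(-1) + 1554608/((3193599/((-3088796/3596946)))) = 4770567*(-1) + 1554608/((3193599/((-3088796*1/3596946)))) = -4770567 + 1554608/((3193599/(-1544398/1798473))) = -4770567 + 1554608/((3193599*(-1798473/1544398))) = -4770567 + 1554608/(-5743601574327/1544398) = -4770567 + 1554608*(-1544398/5743601574327) = -4770567 - 2400933485984/5743601574327 = -27400238532565919393/5743601574327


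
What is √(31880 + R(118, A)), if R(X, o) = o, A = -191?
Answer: 3*√3521 ≈ 178.01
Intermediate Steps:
√(31880 + R(118, A)) = √(31880 - 191) = √31689 = 3*√3521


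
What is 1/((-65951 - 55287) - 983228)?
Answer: -1/1104466 ≈ -9.0541e-7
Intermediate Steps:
1/((-65951 - 55287) - 983228) = 1/(-121238 - 983228) = 1/(-1104466) = -1/1104466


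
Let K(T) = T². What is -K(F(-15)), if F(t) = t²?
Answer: -50625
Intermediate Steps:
-K(F(-15)) = -((-15)²)² = -1*225² = -1*50625 = -50625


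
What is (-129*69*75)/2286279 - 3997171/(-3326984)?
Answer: 256208769367/281719024168 ≈ 0.90945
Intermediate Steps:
(-129*69*75)/2286279 - 3997171/(-3326984) = -8901*75*(1/2286279) - 3997171*(-1/3326984) = -667575*1/2286279 + 3997171/3326984 = -24725/84677 + 3997171/3326984 = 256208769367/281719024168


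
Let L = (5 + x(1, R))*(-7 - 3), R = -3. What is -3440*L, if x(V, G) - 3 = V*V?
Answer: 309600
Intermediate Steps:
x(V, G) = 3 + V² (x(V, G) = 3 + V*V = 3 + V²)
L = -90 (L = (5 + (3 + 1²))*(-7 - 3) = (5 + (3 + 1))*(-10) = (5 + 4)*(-10) = 9*(-10) = -90)
-3440*L = -3440*(-90) = -430*(-720) = 309600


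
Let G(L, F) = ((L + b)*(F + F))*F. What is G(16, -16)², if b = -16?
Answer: 0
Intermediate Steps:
G(L, F) = 2*F²*(-16 + L) (G(L, F) = ((L - 16)*(F + F))*F = ((-16 + L)*(2*F))*F = (2*F*(-16 + L))*F = 2*F²*(-16 + L))
G(16, -16)² = (2*(-16)²*(-16 + 16))² = (2*256*0)² = 0² = 0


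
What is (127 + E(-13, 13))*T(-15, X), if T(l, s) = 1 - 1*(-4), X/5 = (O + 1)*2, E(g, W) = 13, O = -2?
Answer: 700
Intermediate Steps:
X = -10 (X = 5*((-2 + 1)*2) = 5*(-1*2) = 5*(-2) = -10)
T(l, s) = 5 (T(l, s) = 1 + 4 = 5)
(127 + E(-13, 13))*T(-15, X) = (127 + 13)*5 = 140*5 = 700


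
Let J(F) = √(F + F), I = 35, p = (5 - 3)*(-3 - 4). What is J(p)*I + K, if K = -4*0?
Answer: 70*I*√7 ≈ 185.2*I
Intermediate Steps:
K = 0
p = -14 (p = 2*(-7) = -14)
J(F) = √2*√F (J(F) = √(2*F) = √2*√F)
J(p)*I + K = (√2*√(-14))*35 + 0 = (√2*(I*√14))*35 + 0 = (2*I*√7)*35 + 0 = 70*I*√7 + 0 = 70*I*√7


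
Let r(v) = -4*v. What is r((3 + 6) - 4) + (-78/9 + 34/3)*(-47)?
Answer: -436/3 ≈ -145.33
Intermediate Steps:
r((3 + 6) - 4) + (-78/9 + 34/3)*(-47) = -4*((3 + 6) - 4) + (-78/9 + 34/3)*(-47) = -4*(9 - 4) + (-78*1/9 + 34*(1/3))*(-47) = -4*5 + (-26/3 + 34/3)*(-47) = -20 + (8/3)*(-47) = -20 - 376/3 = -436/3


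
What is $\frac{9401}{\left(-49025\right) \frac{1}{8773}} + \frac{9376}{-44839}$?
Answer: $- \frac{3698554972747}{2198231975} \approx -1682.5$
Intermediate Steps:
$\frac{9401}{\left(-49025\right) \frac{1}{8773}} + \frac{9376}{-44839} = \frac{9401}{\left(-49025\right) \frac{1}{8773}} + 9376 \left(- \frac{1}{44839}\right) = \frac{9401}{- \frac{49025}{8773}} - \frac{9376}{44839} = 9401 \left(- \frac{8773}{49025}\right) - \frac{9376}{44839} = - \frac{82474973}{49025} - \frac{9376}{44839} = - \frac{3698554972747}{2198231975}$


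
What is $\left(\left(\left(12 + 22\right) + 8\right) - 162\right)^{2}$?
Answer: $14400$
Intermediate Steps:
$\left(\left(\left(12 + 22\right) + 8\right) - 162\right)^{2} = \left(\left(34 + 8\right) - 162\right)^{2} = \left(42 - 162\right)^{2} = \left(-120\right)^{2} = 14400$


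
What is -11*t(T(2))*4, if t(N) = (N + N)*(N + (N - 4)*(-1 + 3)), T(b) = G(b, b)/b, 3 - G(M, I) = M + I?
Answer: -418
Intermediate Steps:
G(M, I) = 3 - I - M (G(M, I) = 3 - (M + I) = 3 - (I + M) = 3 + (-I - M) = 3 - I - M)
T(b) = (3 - 2*b)/b (T(b) = (3 - b - b)/b = (3 - 2*b)/b)
t(N) = 2*N*(-8 + 3*N) (t(N) = (2*N)*(N + (-4 + N)*2) = (2*N)*(N + (-8 + 2*N)) = (2*N)*(-8 + 3*N) = 2*N*(-8 + 3*N))
-11*t(T(2))*4 = -22*(-2 + 3/2)*(-8 + 3*(-2 + 3/2))*4 = -22*(-1)*(-8 + 3*(-½))/2*4 = -22*(-1)*(-8 - 3/2)/2*4 = -22*(-1)*(-19)/(2*2)*4 = -11*19/2*4 = -209/2*4 = -418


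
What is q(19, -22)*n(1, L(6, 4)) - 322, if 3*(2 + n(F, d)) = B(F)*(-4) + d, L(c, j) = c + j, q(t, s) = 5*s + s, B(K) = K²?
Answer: -322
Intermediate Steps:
q(t, s) = 6*s
n(F, d) = -2 - 4*F²/3 + d/3 (n(F, d) = -2 + (F²*(-4) + d)/3 = -2 + (-4*F² + d)/3 = -2 + (d - 4*F²)/3 = -2 + (-4*F²/3 + d/3) = -2 - 4*F²/3 + d/3)
q(19, -22)*n(1, L(6, 4)) - 322 = (6*(-22))*(-2 - 4/3*1² + (6 + 4)/3) - 322 = -132*(-2 - 4/3*1 + (⅓)*10) - 322 = -132*(-2 - 4/3 + 10/3) - 322 = -132*0 - 322 = 0 - 322 = -322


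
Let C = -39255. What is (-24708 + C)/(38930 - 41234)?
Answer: 7107/256 ≈ 27.762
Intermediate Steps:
(-24708 + C)/(38930 - 41234) = (-24708 - 39255)/(38930 - 41234) = -63963/(-2304) = -63963*(-1/2304) = 7107/256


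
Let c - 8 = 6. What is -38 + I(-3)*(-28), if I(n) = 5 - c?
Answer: 214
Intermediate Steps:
c = 14 (c = 8 + 6 = 14)
I(n) = -9 (I(n) = 5 - 1*14 = 5 - 14 = -9)
-38 + I(-3)*(-28) = -38 - 9*(-28) = -38 + 252 = 214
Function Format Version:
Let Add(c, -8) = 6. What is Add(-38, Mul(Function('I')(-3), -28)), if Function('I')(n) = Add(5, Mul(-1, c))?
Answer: 214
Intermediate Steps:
c = 14 (c = Add(8, 6) = 14)
Function('I')(n) = -9 (Function('I')(n) = Add(5, Mul(-1, 14)) = Add(5, -14) = -9)
Add(-38, Mul(Function('I')(-3), -28)) = Add(-38, Mul(-9, -28)) = Add(-38, 252) = 214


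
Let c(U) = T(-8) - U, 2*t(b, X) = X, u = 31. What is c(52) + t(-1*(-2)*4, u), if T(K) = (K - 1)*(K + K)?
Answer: 215/2 ≈ 107.50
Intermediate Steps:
t(b, X) = X/2
T(K) = 2*K*(-1 + K) (T(K) = (-1 + K)*(2*K) = 2*K*(-1 + K))
c(U) = 144 - U (c(U) = 2*(-8)*(-1 - 8) - U = 2*(-8)*(-9) - U = 144 - U)
c(52) + t(-1*(-2)*4, u) = (144 - 1*52) + (1/2)*31 = (144 - 52) + 31/2 = 92 + 31/2 = 215/2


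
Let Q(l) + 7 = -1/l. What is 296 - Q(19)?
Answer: 5758/19 ≈ 303.05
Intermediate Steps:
Q(l) = -7 - 1/l
296 - Q(19) = 296 - (-7 - 1/19) = 296 - 1*(-134/19) = 296 + 134/19 = 5758/19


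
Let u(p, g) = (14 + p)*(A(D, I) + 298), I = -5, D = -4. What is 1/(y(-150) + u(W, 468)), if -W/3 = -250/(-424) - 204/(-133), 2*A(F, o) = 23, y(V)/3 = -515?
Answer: 56392/46036735 ≈ 0.0012249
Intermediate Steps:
y(V) = -1545 (y(V) = 3*(-515) = -1545)
A(F, o) = 23/2 (A(F, o) = (½)*23 = 23/2)
W = -179619/28196 (W = -3*(-250/(-424) - 204/(-133)) = -3*(-250*(-1/424) - 204*(-1/133)) = -3*(125/212 + 204/133) = -3*59873/28196 = -179619/28196 ≈ -6.3704)
u(p, g) = 4333 + 619*p/2 (u(p, g) = (14 + p)*(23/2 + 298) = (14 + p)*(619/2) = 4333 + 619*p/2)
1/(y(-150) + u(W, 468)) = 1/(-1545 + (4333 + (619/2)*(-179619/28196))) = 1/(-1545 + (4333 - 111184161/56392)) = 1/(-1545 + 133162375/56392) = 1/(46036735/56392) = 56392/46036735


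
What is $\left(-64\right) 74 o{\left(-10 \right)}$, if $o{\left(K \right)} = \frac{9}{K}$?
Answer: $\frac{21312}{5} \approx 4262.4$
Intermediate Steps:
$\left(-64\right) 74 o{\left(-10 \right)} = \left(-64\right) 74 \frac{9}{-10} = - 4736 \cdot 9 \left(- \frac{1}{10}\right) = \left(-4736\right) \left(- \frac{9}{10}\right) = \frac{21312}{5}$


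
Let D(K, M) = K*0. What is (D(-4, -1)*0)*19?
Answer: 0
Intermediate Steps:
D(K, M) = 0
(D(-4, -1)*0)*19 = (0*0)*19 = 0*19 = 0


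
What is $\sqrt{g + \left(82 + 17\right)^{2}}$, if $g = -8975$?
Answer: $\sqrt{826} \approx 28.74$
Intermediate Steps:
$\sqrt{g + \left(82 + 17\right)^{2}} = \sqrt{-8975 + \left(82 + 17\right)^{2}} = \sqrt{-8975 + 99^{2}} = \sqrt{-8975 + 9801} = \sqrt{826}$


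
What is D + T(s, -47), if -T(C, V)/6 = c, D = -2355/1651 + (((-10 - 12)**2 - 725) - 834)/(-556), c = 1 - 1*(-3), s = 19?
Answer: -21565499/917956 ≈ -23.493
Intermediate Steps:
c = 4 (c = 1 + 3 = 4)
D = 465445/917956 (D = -2355*1/1651 + (((-22)**2 - 725) - 834)*(-1/556) = -2355/1651 + ((484 - 725) - 834)*(-1/556) = -2355/1651 + (-241 - 834)*(-1/556) = -2355/1651 - 1075*(-1/556) = -2355/1651 + 1075/556 = 465445/917956 ≈ 0.50704)
T(C, V) = -24 (T(C, V) = -6*4 = -24)
D + T(s, -47) = 465445/917956 - 24 = -21565499/917956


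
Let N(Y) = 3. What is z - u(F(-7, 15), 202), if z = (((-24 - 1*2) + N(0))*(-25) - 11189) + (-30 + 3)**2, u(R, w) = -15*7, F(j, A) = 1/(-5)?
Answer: -9780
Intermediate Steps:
F(j, A) = -1/5
u(R, w) = -105
z = -9885 (z = (((-24 - 1*2) + 3)*(-25) - 11189) + (-30 + 3)**2 = (((-24 - 2) + 3)*(-25) - 11189) + (-27)**2 = ((-26 + 3)*(-25) - 11189) + 729 = (-23*(-25) - 11189) + 729 = (575 - 11189) + 729 = -10614 + 729 = -9885)
z - u(F(-7, 15), 202) = -9885 - 1*(-105) = -9885 + 105 = -9780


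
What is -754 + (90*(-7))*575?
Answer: -363004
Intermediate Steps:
-754 + (90*(-7))*575 = -754 - 630*575 = -754 - 362250 = -363004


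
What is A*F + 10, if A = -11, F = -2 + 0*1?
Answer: 32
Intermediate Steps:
F = -2 (F = -2 + 0 = -2)
A*F + 10 = -11*(-2) + 10 = 22 + 10 = 32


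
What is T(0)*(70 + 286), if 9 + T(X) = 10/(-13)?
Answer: -45212/13 ≈ -3477.8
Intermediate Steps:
T(X) = -127/13 (T(X) = -9 + 10/(-13) = -9 + 10*(-1/13) = -9 - 10/13 = -127/13)
T(0)*(70 + 286) = -127*(70 + 286)/13 = -127/13*356 = -45212/13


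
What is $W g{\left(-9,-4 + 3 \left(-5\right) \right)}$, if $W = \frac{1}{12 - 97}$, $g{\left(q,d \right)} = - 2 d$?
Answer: $- \frac{38}{85} \approx -0.44706$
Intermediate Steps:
$W = - \frac{1}{85}$ ($W = \frac{1}{-85} = - \frac{1}{85} \approx -0.011765$)
$W g{\left(-9,-4 + 3 \left(-5\right) \right)} = - \frac{\left(-2\right) \left(-4 + 3 \left(-5\right)\right)}{85} = - \frac{\left(-2\right) \left(-4 - 15\right)}{85} = - \frac{\left(-2\right) \left(-19\right)}{85} = \left(- \frac{1}{85}\right) 38 = - \frac{38}{85}$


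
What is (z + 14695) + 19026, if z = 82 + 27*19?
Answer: 34316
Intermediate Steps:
z = 595 (z = 82 + 513 = 595)
(z + 14695) + 19026 = (595 + 14695) + 19026 = 15290 + 19026 = 34316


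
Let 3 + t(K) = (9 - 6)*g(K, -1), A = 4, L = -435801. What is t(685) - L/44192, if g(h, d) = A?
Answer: 833529/44192 ≈ 18.862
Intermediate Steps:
g(h, d) = 4
t(K) = 9 (t(K) = -3 + (9 - 6)*4 = -3 + 3*4 = -3 + 12 = 9)
t(685) - L/44192 = 9 - (-435801)/44192 = 9 - 1*(-435801/44192) = 9 + 435801/44192 = 833529/44192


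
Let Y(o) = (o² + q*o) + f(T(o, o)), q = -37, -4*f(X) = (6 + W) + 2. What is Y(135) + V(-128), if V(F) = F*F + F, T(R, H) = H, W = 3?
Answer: 117933/4 ≈ 29483.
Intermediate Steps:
f(X) = -11/4 (f(X) = -((6 + 3) + 2)/4 = -(9 + 2)/4 = -¼*11 = -11/4)
V(F) = F + F² (V(F) = F² + F = F + F²)
Y(o) = -11/4 + o² - 37*o (Y(o) = (o² - 37*o) - 11/4 = -11/4 + o² - 37*o)
Y(135) + V(-128) = (-11/4 + 135² - 37*135) - 128*(1 - 128) = (-11/4 + 18225 - 4995) - 128*(-127) = 52909/4 + 16256 = 117933/4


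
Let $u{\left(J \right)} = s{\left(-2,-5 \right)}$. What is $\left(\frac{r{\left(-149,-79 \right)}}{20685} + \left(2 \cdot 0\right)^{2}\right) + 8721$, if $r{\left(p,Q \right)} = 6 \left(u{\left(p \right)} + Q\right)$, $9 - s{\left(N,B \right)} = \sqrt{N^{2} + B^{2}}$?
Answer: $\frac{1718033}{197} - \frac{2 \sqrt{29}}{6895} \approx 8721.0$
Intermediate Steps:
$s{\left(N,B \right)} = 9 - \sqrt{B^{2} + N^{2}}$ ($s{\left(N,B \right)} = 9 - \sqrt{N^{2} + B^{2}} = 9 - \sqrt{B^{2} + N^{2}}$)
$u{\left(J \right)} = 9 - \sqrt{29}$ ($u{\left(J \right)} = 9 - \sqrt{\left(-5\right)^{2} + \left(-2\right)^{2}} = 9 - \sqrt{25 + 4} = 9 - \sqrt{29}$)
$r{\left(p,Q \right)} = 54 - 6 \sqrt{29} + 6 Q$ ($r{\left(p,Q \right)} = 6 \left(\left(9 - \sqrt{29}\right) + Q\right) = 6 \left(9 + Q - \sqrt{29}\right) = 54 - 6 \sqrt{29} + 6 Q$)
$\left(\frac{r{\left(-149,-79 \right)}}{20685} + \left(2 \cdot 0\right)^{2}\right) + 8721 = \left(\frac{54 - 6 \sqrt{29} + 6 \left(-79\right)}{20685} + \left(2 \cdot 0\right)^{2}\right) + 8721 = \left(\left(54 - 6 \sqrt{29} - 474\right) \frac{1}{20685} + 0^{2}\right) + 8721 = \left(\left(-420 - 6 \sqrt{29}\right) \frac{1}{20685} + 0\right) + 8721 = \left(\left(- \frac{4}{197} - \frac{2 \sqrt{29}}{6895}\right) + 0\right) + 8721 = \left(- \frac{4}{197} - \frac{2 \sqrt{29}}{6895}\right) + 8721 = \frac{1718033}{197} - \frac{2 \sqrt{29}}{6895}$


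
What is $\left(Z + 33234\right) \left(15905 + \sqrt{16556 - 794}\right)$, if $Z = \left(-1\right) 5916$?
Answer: $434492790 + 27318 \sqrt{15762} \approx 4.3792 \cdot 10^{8}$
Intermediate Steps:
$Z = -5916$
$\left(Z + 33234\right) \left(15905 + \sqrt{16556 - 794}\right) = \left(-5916 + 33234\right) \left(15905 + \sqrt{16556 - 794}\right) = 27318 \left(15905 + \sqrt{15762}\right) = 434492790 + 27318 \sqrt{15762}$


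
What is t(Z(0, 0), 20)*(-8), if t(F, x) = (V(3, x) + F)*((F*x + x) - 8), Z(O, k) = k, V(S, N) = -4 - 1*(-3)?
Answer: 96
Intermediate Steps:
V(S, N) = -1 (V(S, N) = -4 + 3 = -1)
t(F, x) = (-1 + F)*(-8 + x + F*x) (t(F, x) = (-1 + F)*((F*x + x) - 8) = (-1 + F)*((x + F*x) - 8) = (-1 + F)*(-8 + x + F*x))
t(Z(0, 0), 20)*(-8) = (8 - 1*20 - 8*0 + 20*0²)*(-8) = (8 - 20 + 0 + 20*0)*(-8) = (8 - 20 + 0 + 0)*(-8) = -12*(-8) = 96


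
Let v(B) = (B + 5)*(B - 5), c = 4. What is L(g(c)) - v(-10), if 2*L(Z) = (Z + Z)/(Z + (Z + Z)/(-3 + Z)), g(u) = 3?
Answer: -75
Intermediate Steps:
v(B) = (-5 + B)*(5 + B) (v(B) = (5 + B)*(-5 + B) = (-5 + B)*(5 + B))
L(Z) = Z/(Z + 2*Z/(-3 + Z)) (L(Z) = ((Z + Z)/(Z + (Z + Z)/(-3 + Z)))/2 = ((2*Z)/(Z + (2*Z)/(-3 + Z)))/2 = ((2*Z)/(Z + 2*Z/(-3 + Z)))/2 = (2*Z/(Z + 2*Z/(-3 + Z)))/2 = Z/(Z + 2*Z/(-3 + Z)))
L(g(c)) - v(-10) = (-3 + 3)/(-1 + 3) - (-25 + (-10)**2) = 0/2 - (-25 + 100) = (1/2)*0 - 1*75 = 0 - 75 = -75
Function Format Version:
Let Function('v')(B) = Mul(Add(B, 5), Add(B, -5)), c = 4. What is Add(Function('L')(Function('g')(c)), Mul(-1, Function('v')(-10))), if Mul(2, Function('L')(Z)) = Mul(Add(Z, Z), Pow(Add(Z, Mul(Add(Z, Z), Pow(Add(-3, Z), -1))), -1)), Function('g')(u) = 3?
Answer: -75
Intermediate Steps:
Function('v')(B) = Mul(Add(-5, B), Add(5, B)) (Function('v')(B) = Mul(Add(5, B), Add(-5, B)) = Mul(Add(-5, B), Add(5, B)))
Function('L')(Z) = Mul(Z, Pow(Add(Z, Mul(2, Z, Pow(Add(-3, Z), -1))), -1)) (Function('L')(Z) = Mul(Rational(1, 2), Mul(Add(Z, Z), Pow(Add(Z, Mul(Add(Z, Z), Pow(Add(-3, Z), -1))), -1))) = Mul(Rational(1, 2), Mul(Mul(2, Z), Pow(Add(Z, Mul(Mul(2, Z), Pow(Add(-3, Z), -1))), -1))) = Mul(Rational(1, 2), Mul(Mul(2, Z), Pow(Add(Z, Mul(2, Z, Pow(Add(-3, Z), -1))), -1))) = Mul(Rational(1, 2), Mul(2, Z, Pow(Add(Z, Mul(2, Z, Pow(Add(-3, Z), -1))), -1))) = Mul(Z, Pow(Add(Z, Mul(2, Z, Pow(Add(-3, Z), -1))), -1)))
Add(Function('L')(Function('g')(c)), Mul(-1, Function('v')(-10))) = Add(Mul(Pow(Add(-1, 3), -1), Add(-3, 3)), Mul(-1, Add(-25, Pow(-10, 2)))) = Add(Mul(Pow(2, -1), 0), Mul(-1, Add(-25, 100))) = Add(Mul(Rational(1, 2), 0), Mul(-1, 75)) = Add(0, -75) = -75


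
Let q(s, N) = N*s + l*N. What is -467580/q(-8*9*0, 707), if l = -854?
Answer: 233790/301889 ≈ 0.77442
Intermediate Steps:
q(s, N) = -854*N + N*s (q(s, N) = N*s - 854*N = -854*N + N*s)
-467580/q(-8*9*0, 707) = -467580*1/(707*(-854 - 8*9*0)) = -467580*1/(707*(-854 - 72*0)) = -467580*1/(707*(-854 + 0)) = -467580/(707*(-854)) = -467580/(-603778) = -467580*(-1/603778) = 233790/301889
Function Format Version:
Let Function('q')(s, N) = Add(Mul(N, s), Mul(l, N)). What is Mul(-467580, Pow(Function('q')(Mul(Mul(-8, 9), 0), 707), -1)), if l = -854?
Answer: Rational(233790, 301889) ≈ 0.77442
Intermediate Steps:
Function('q')(s, N) = Add(Mul(-854, N), Mul(N, s)) (Function('q')(s, N) = Add(Mul(N, s), Mul(-854, N)) = Add(Mul(-854, N), Mul(N, s)))
Mul(-467580, Pow(Function('q')(Mul(Mul(-8, 9), 0), 707), -1)) = Mul(-467580, Pow(Mul(707, Add(-854, Mul(Mul(-8, 9), 0))), -1)) = Mul(-467580, Pow(Mul(707, Add(-854, Mul(-72, 0))), -1)) = Mul(-467580, Pow(Mul(707, Add(-854, 0)), -1)) = Mul(-467580, Pow(Mul(707, -854), -1)) = Mul(-467580, Pow(-603778, -1)) = Mul(-467580, Rational(-1, 603778)) = Rational(233790, 301889)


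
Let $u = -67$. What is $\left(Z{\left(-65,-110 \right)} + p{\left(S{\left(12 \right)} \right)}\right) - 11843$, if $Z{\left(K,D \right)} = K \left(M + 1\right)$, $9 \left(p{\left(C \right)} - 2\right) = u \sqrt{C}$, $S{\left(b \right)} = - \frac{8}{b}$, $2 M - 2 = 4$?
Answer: $-12101 - \frac{67 i \sqrt{6}}{27} \approx -12101.0 - 6.0784 i$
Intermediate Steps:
$M = 3$ ($M = 1 + \frac{1}{2} \cdot 4 = 1 + 2 = 3$)
$p{\left(C \right)} = 2 - \frac{67 \sqrt{C}}{9}$ ($p{\left(C \right)} = 2 + \frac{\left(-67\right) \sqrt{C}}{9} = 2 - \frac{67 \sqrt{C}}{9}$)
$Z{\left(K,D \right)} = 4 K$ ($Z{\left(K,D \right)} = K \left(3 + 1\right) = K 4 = 4 K$)
$\left(Z{\left(-65,-110 \right)} + p{\left(S{\left(12 \right)} \right)}\right) - 11843 = \left(4 \left(-65\right) + \left(2 - \frac{67 \sqrt{- \frac{8}{12}}}{9}\right)\right) - 11843 = \left(-260 + \left(2 - \frac{67 \sqrt{\left(-8\right) \frac{1}{12}}}{9}\right)\right) - 11843 = \left(-260 + \left(2 - \frac{67 \sqrt{- \frac{2}{3}}}{9}\right)\right) - 11843 = \left(-260 + \left(2 - \frac{67 \frac{i \sqrt{6}}{3}}{9}\right)\right) - 11843 = \left(-260 + \left(2 - \frac{67 i \sqrt{6}}{27}\right)\right) - 11843 = \left(-258 - \frac{67 i \sqrt{6}}{27}\right) - 11843 = -12101 - \frac{67 i \sqrt{6}}{27}$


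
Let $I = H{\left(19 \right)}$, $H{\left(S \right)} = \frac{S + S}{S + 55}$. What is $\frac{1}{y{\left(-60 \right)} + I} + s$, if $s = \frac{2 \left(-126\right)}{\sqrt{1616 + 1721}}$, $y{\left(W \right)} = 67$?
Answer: $\frac{37}{2498} - \frac{252 \sqrt{3337}}{3337} \approx -4.3476$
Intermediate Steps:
$H{\left(S \right)} = \frac{2 S}{55 + S}$
$I = \frac{19}{37}$ ($I = 2 \cdot 19 \frac{1}{55 + 19} = 2 \cdot 19 \cdot \frac{1}{74} = \frac{19}{37} \approx 0.51351$)
$s = - \frac{252 \sqrt{3337}}{3337}$ ($s = - \frac{252}{\sqrt{3337}} = - 252 \frac{\sqrt{3337}}{3337} = - \frac{252 \sqrt{3337}}{3337} \approx -4.3624$)
$\frac{1}{y{\left(-60 \right)} + I} + s = \frac{1}{67 + \frac{19}{37}} - \frac{252 \sqrt{3337}}{3337} = \frac{1}{\frac{2498}{37}} - \frac{252 \sqrt{3337}}{3337} = \frac{37}{2498} - \frac{252 \sqrt{3337}}{3337}$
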